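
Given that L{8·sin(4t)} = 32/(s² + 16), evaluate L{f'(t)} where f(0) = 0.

L{f'(t)} = s·F(s) - f(0) = s·32/(s² + 16) - 0 = 32s/(s² + 16)

Final answer: 32s/(s² + 16)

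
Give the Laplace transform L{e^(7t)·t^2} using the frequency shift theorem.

L{e^(at)·t^n} = n!/(s-a)^(n+1), so L{e^(7t)·t^2} = 2/(s-7)^3

Final answer: 2/(s-7)^3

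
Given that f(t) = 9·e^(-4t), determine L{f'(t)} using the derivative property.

f(0) = 9, F(s) = 9/(s+4). L{f'(t)} = s·F(s) - f(0) = 9s/(s+4) - 9 = (9s - 9(s+4))/(s+4) = -36/(s+4)

Final answer: -36/(s+4)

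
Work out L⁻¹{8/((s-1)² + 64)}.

Form: b/((s-a)² + b²) → e^(at)sin(bt). With a=1, b=8

Final answer: e^t·sin(8t)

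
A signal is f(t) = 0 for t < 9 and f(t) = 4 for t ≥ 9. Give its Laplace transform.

f(t) = 4·u(t-9). L{u(t-9)} = e^(-9s)/s, so L{f(t)} = 4·e^(-9s)/s

Final answer: 4·e^(-9s)/s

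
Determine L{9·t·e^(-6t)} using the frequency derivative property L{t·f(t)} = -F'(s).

L{e^(-6t)} = 1/(s+6). By frequency derivative: L{t·e^(-6t)} = -d/ds[1/(s+6)] = -(-1)/(s+6)² = 1/(s+6)². Then L{9·t·e^(-6t)} = 9·1/(s+6)² = 9/(s+6)²

Final answer: 9/(s+6)²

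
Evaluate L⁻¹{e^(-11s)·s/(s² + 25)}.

L⁻¹{s/(s² + 25)} = cos(5t). By the time shift theorem, L⁻¹{e^(-as)F(s)} = u(t-a)f(t-a) with a=11, so L⁻¹{e^(-11s)·s/(s² + 25)} = u(t-11)·cos(5(t-11))

Final answer: u(t-11)·cos(5(t-11))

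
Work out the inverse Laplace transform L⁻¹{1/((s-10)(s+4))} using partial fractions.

Decompose: A/(s-10) + B/(s+4). A = 1/14, B = -1/14. f(t) = (e^(10t) - e^(-4t))/14

Final answer: (e^(10t) - e^(-4t))/14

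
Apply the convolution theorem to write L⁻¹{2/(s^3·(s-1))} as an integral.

2/(s^3·(s-1)) = (2/s^3)·(1/(s-1)) = L{t^2}·L{e^t}. So f(t) = t^2*e^t = ∫₀ᵗ τ^2·e^(t-τ) dτ

Final answer: ∫₀ᵗ τ^2·e^(t-τ) dτ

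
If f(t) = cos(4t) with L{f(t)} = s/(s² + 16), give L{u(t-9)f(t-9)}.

Time shift theorem: L{u(t-a)f(t-a)} = e^(-as)F(s). Here a=9, F(s) = s/(s² + 16), so L{u(t-9)f(t-9)} = e^(-9s)·s/(s² + 16)

Final answer: e^(-9s)·s/(s² + 16)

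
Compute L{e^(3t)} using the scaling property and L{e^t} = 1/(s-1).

Using L{f(at)} = (1/a)F(s/a) with a=3 and f(t) = e^t: L{e^(3t)} = (1/3) · 1/((s/3)-1) = (1/3) · 3/(s-3) = 1/(s-3)

Final answer: 1/(s-3)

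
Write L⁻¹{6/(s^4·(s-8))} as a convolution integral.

6/(s^4·(s-8)) = (6/s^4)·(1/(s-8)) = L{t^3}·L{e^(8t)}. So f(t) = t^3*e^(8t) = ∫₀ᵗ τ^3·e^(8(t-τ)) dτ

Final answer: ∫₀ᵗ τ^3·e^(8(t-τ)) dτ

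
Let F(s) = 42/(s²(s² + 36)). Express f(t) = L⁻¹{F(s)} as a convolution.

42/(s²(s² + 36)) = (1/s²)·(42/(s² + 36)) = L{t}·L{7·sin(6t)}. So f(t) = t*(7·sin(6t)) = ∫₀ᵗ 7τ·sin(6(t-τ)) dτ

Final answer: ∫₀ᵗ 7τ·sin(6(t-τ)) dτ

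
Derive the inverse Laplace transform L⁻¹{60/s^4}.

L⁻¹{n!/s^(n+1)} = t^n with n=3. So L⁻¹{6/s^4} = t^3, and L⁻¹{60/s^4} = (60/6)·t^3 = 10·t^3

Final answer: 10·t^3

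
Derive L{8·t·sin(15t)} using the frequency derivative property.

L{sin(15t)} = 15/(s² + 225). By L{t·f(t)} = -F'(s): -d/ds[15/(s² + 225)] = -(15)·(-2s)/(s² + 225)² = 30s/(s² + 225)². Then L{8·t·sin(15t)} = 8·30s/(s² + 225)² = 240s/(s² + 225)²

Final answer: 240s/(s² + 225)²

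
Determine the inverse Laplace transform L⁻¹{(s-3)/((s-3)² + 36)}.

Using frequency shift, L⁻¹{(s-3)/((s-3)² + 36)} = e^(3t)·cos(6t)

Final answer: e^(3t)·cos(6t)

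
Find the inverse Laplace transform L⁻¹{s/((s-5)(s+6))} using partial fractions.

Using partial fractions, f(t) = (5e^(5t) + 6e^(-6t))/11

Final answer: (5e^(5t) + 6e^(-6t))/11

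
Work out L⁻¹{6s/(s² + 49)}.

This is the form c·s/(s² + a²) with a = 7, c = 6. L⁻¹ = 6·cos(7t)

Final answer: 6·cos(7t)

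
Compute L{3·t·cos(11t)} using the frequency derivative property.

L{cos(11t)} = s/(s² + 121). Derivative: d/ds[s/(s² + 121)] = [(s² + 121) - s·2s]/(s² + 121)² = (121 - s²)/(s² + 121)². So L{t·cos(11t)} = -F'(s) = (s² - 121)/(s² + 121)². Then L{3·t·cos(11t)} = 3·(s² - 121)/(s² + 121)²

Final answer: 3·(s² - 121)/(s² + 121)²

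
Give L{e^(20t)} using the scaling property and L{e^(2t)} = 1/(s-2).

Using L{f(at)} = (1/a)F(s/a) with a=10 and f(t) = e^(2t): L{e^(20t)} = (1/10) · 1/((s/10)-2) = (1/10) · 10/(s-20) = 1/(s-20)

Final answer: 1/(s-20)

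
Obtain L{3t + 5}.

L{3t + 5} = 3·L{t} + 5·L{1} = 3/s² + 5/s

Final answer: 3/s² + 5/s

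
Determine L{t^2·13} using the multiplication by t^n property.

L{13} = 13/s. d^1/ds^1[1/s] = -1/s². d^2/ds^2[1/s] = 2/s^3. So L{t^2} = (-1)^{2}·2/s^3 = 2/s^3. Then L{t^2·13} = 13·2/s^3 = 26/s^3

Final answer: 26/s^3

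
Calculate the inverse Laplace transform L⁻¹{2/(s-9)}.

L⁻¹{1/(s-a)} = e^(at), so L⁻¹{1/(s-9)} = e^(9t), and L⁻¹{2/(s-9)} = 2·e^(9t)

Final answer: 2·e^(9t)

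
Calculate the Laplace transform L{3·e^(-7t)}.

L{e^(at)} = 1/(s-a), so L{e^(-7t)} = 1/(s+7). Then L{3·e^(-7t)} = 3/(s+7)

Final answer: 3/(s+7)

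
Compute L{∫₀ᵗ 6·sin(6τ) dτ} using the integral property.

L{∫₀ᵗ f(τ)dτ} = F(s)/s with F(s) = 36/(s² + 36), so the result is (36/(s² + 36))/s = 36/(s(s² + 36))

Final answer: 36/(s(s² + 36))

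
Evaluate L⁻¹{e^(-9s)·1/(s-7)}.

L⁻¹{1/(s-7)} = e^(7t). By the time shift theorem, L⁻¹{e^(-as)F(s)} = u(t-a)f(t-a) with a=9, so L⁻¹{e^(-9s)·1/(s-7)} = u(t-9)·e^(7(t-9))

Final answer: u(t-9)·e^(7(t-9))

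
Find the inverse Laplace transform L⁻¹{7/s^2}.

L⁻¹{n!/s^(n+1)} = t^n with n=1. So L⁻¹{1/s^2} = t, and L⁻¹{7/s^2} = (7/1)·t = 7·t

Final answer: 7·t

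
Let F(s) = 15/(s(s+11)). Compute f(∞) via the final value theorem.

f(∞) = lim_{s→0} s·15/(s(s+11)) = lim_{s→0} 15/(s+11) = 15/11 = 15/11

Final answer: 15/11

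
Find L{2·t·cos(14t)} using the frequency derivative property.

L{cos(14t)} = s/(s² + 196). Derivative: d/ds[s/(s² + 196)] = [(s² + 196) - s·2s]/(s² + 196)² = (196 - s²)/(s² + 196)². So L{t·cos(14t)} = -F'(s) = (s² - 196)/(s² + 196)². Then L{2·t·cos(14t)} = 2·(s² - 196)/(s² + 196)²

Final answer: 2·(s² - 196)/(s² + 196)²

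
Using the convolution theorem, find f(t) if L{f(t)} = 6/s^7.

6/s^7 = (6/s)·(1/s^6) = L{6}·L{t^5/120}. By convolution, f(t) = 6*t^5/120 = ∫₀ᵗ 6·τ^5/120 dτ = 6·t^6/720

Final answer: 6·t^6/720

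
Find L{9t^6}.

L{t^n} = n!/s^(n+1). So L{9t^6} = 9·6!/s^7 = 6480/s^7

Final answer: 6480/s^7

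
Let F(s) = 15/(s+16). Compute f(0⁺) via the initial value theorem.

f(0⁺) = lim_{s→∞} s·15/(s+16) = lim_{s→∞} 15s/(s+16) = 15

Final answer: 15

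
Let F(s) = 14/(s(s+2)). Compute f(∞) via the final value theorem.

f(∞) = lim_{s→0} s·14/(s(s+2)) = lim_{s→0} 14/(s+2) = 14/2 = 7

Final answer: 7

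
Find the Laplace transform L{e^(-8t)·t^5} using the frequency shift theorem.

L{e^(at)·t^n} = n!/(s-a)^(n+1), so L{e^(-8t)·t^5} = 120/(s+8)^6

Final answer: 120/(s+8)^6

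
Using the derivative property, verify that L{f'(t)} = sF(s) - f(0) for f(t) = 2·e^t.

f'(t) = 2e^t. Direct: L{f'(t)} = 2/(s-1). Property: s·2/(s-1) - 2 = (2s - 2(s-1))/(s-1) = 2/(s-1). ✓

Final answer: 2/(s-1)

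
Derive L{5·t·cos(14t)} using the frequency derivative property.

L{cos(14t)} = s/(s² + 196). Derivative: d/ds[s/(s² + 196)] = [(s² + 196) - s·2s]/(s² + 196)² = (196 - s²)/(s² + 196)². So L{t·cos(14t)} = -F'(s) = (s² - 196)/(s² + 196)². Then L{5·t·cos(14t)} = 5·(s² - 196)/(s² + 196)²

Final answer: 5·(s² - 196)/(s² + 196)²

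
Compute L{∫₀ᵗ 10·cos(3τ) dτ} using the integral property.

L{∫₀ᵗ f(τ)dτ} = F(s)/s with F(s) = 10s/(s² + 9), so the result is (10s/(s² + 9))/s = 10/(s² + 9)

Final answer: 10/(s² + 9)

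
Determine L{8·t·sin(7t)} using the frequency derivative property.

L{sin(7t)} = 7/(s² + 49). By L{t·f(t)} = -F'(s): -d/ds[7/(s² + 49)] = -(7)·(-2s)/(s² + 49)² = 14s/(s² + 49)². Then L{8·t·sin(7t)} = 8·14s/(s² + 49)² = 112s/(s² + 49)²

Final answer: 112s/(s² + 49)²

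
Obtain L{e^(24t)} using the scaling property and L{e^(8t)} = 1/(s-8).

Using L{f(at)} = (1/a)F(s/a) with a=3 and f(t) = e^(8t): L{e^(24t)} = (1/3) · 1/((s/3)-8) = (1/3) · 3/(s-24) = 1/(s-24)

Final answer: 1/(s-24)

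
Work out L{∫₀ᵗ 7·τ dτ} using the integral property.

L{∫₀ᵗ f(τ)dτ} = F(s)/s with f(t) = 7t. F(s) = 7/s^2, so L{∫₀ᵗ 7·τ dτ} = (7/s^2)/s = 7/s^3. (Check: ∫₀ᵗ 7·τ dτ = 7t^2/2.)

Final answer: 7/s^3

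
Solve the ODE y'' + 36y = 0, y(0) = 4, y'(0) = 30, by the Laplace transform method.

L{y''} + 36L{y} = 0. s²Y - 4s - 30 + 36Y = 0. Y(s² + 36) = 4s + 30. Y = (4s + 30)/(s² + 36). Inverting: y(t) = 4cos(6t) + 5sin(6t)

Final answer: y(t) = 4cos(6t) + 5sin(6t)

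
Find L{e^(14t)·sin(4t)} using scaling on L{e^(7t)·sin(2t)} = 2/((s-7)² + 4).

Scaling with a=2: L{e^(14t)·sin(4t)} = (1/2) · 2/((s/2-7)² + 4). Simplifying: 4/((s-14)² + 16)

Final answer: 4/((s-14)² + 16)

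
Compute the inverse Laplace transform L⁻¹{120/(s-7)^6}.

L⁻¹{n!/(s-a)^(n+1)} = t^n·e^(at), so L⁻¹{120/(s-7)^6} = t^5·e^(7t)

Final answer: t^5·e^(7t)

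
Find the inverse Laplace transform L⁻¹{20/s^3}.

L⁻¹{n!/s^(n+1)} = t^n with n=2. So L⁻¹{2/s^3} = t^2, and L⁻¹{20/s^3} = (20/2)·t^2 = 10·t^2

Final answer: 10·t^2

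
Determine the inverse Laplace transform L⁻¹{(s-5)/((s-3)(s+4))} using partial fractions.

Using partial fractions, f(t) = (-2e^(3t) + 9e^(-4t))/7

Final answer: (-2e^(3t) + 9e^(-4t))/7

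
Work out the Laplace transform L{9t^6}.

L{9t^6} = 9 · L{t^6} = 9 · 720/s^7 = 6480/s^7

Final answer: 6480/s^7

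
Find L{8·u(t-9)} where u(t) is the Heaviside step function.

L{u(t-a)} = e^(-as)/s. Here a=9, so L{u(t-9)} = e^(-9s)/s, and L{8·u(t-9)} = 8·e^(-9s)/s

Final answer: 8·e^(-9s)/s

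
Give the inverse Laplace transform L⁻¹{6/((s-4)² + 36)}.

Using frequency shift, L⁻¹{6/((s-4)² + 36)} = e^(4t)·sin(6t)

Final answer: e^(4t)·sin(6t)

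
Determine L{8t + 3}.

L{8t + 3} = 8·L{t} + 3·L{1} = 8/s² + 3/s

Final answer: 8/s² + 3/s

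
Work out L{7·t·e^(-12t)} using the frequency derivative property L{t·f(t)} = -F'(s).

L{e^(-12t)} = 1/(s+12). By frequency derivative: L{t·e^(-12t)} = -d/ds[1/(s+12)] = -(-1)/(s+12)² = 1/(s+12)². Then L{7·t·e^(-12t)} = 7·1/(s+12)² = 7/(s+12)²

Final answer: 7/(s+12)²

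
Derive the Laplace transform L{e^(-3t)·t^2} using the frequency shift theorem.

L{e^(at)·t^n} = n!/(s-a)^(n+1), so L{e^(-3t)·t^2} = 2/(s+3)^3

Final answer: 2/(s+3)^3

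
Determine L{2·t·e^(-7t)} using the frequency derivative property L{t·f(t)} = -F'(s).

L{e^(-7t)} = 1/(s+7). By frequency derivative: L{t·e^(-7t)} = -d/ds[1/(s+7)] = -(-1)/(s+7)² = 1/(s+7)². Then L{2·t·e^(-7t)} = 2·1/(s+7)² = 2/(s+7)²

Final answer: 2/(s+7)²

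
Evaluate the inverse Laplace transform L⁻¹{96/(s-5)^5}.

L⁻¹{n!/(s-a)^(n+1)} = t^n·e^(at) with n=4, a=5. So L⁻¹{24/(s-5)^5} = t^4·e^(5t), and L⁻¹{96/(s-5)^5} = (96/24)·t^4·e^(5t) = 4·t^4·e^(5t)

Final answer: 4·t^4·e^(5t)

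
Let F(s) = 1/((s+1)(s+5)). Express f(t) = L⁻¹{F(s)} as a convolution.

1/((s+1)(s+5)) = (1/(s+1))·(1/(s+5)) = L{e^(-t)}·L{e^(-5t)}. So f(t) = e^(-t)*e^(-5t) = ∫₀ᵗ e^(-τ)·e^(-5(t-τ)) dτ

Final answer: ∫₀ᵗ e^(-τ)·e^(-5(t-τ)) dτ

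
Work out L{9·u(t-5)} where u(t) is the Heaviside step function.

L{u(t-a)} = e^(-as)/s. Here a=5, so L{u(t-5)} = e^(-5s)/s, and L{9·u(t-5)} = 9·e^(-5s)/s

Final answer: 9·e^(-5s)/s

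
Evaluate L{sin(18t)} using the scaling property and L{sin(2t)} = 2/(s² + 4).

Using L{f(at)} = (1/a)F(s/a) with a=9: L{sin(18t)} = (1/9) · 2/((s/9)² + 4) = (1/9) · 2·81/(s² + 324) = 18/(s² + 324)

Final answer: 18/(s² + 324)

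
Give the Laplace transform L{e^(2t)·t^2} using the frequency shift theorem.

L{e^(at)·t^n} = n!/(s-a)^(n+1), so L{e^(2t)·t^2} = 2/(s-2)^3

Final answer: 2/(s-2)^3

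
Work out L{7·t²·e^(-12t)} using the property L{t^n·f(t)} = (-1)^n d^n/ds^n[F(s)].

L{e^(-12t)} = 1/(s+12). d/ds[1/(s+12)] = -1/(s+12)². d²/ds²[1/(s+12)] = 2/(s+12)³. So L{t²·e^(-12t)} = (-1)² · 2/(s+12)³ = 2/(s+12)³. Then L{7·t²·e^(-12t)} = 7·2/(s+12)³ = 14/(s+12)³

Final answer: 14/(s+12)³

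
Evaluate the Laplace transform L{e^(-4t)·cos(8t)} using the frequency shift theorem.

Frequency shift: L{e^(at)f(t)} = F(s-a). L{e^(-4t)·cos(8t)} = (s+4)/((s+4)² + 64)

Final answer: (s+4)/((s+4)² + 64)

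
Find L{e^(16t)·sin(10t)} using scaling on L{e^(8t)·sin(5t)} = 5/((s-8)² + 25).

Scaling with a=2: L{e^(16t)·sin(10t)} = (1/2) · 5/((s/2-8)² + 25). Simplifying: 10/((s-16)² + 100)

Final answer: 10/((s-16)² + 100)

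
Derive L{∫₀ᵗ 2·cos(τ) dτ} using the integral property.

L{∫₀ᵗ f(τ)dτ} = F(s)/s with F(s) = 2s/(s² + 1), so the result is (2s/(s² + 1))/s = 2/(s² + 1)

Final answer: 2/(s² + 1)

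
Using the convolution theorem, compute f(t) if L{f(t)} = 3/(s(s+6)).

3/(s(s+6)) = (3/s)·(1/(s+6)) = L{3}·L{e^(-6t)}. By convolution, f(t) = 3*e^(-6t) = ∫₀ᵗ 3·e^(-6τ) dτ = 3·(1 - e^(-6t))/6

Final answer: 3·(1 - e^(-6t))/6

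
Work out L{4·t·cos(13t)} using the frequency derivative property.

L{cos(13t)} = s/(s² + 169). Derivative: d/ds[s/(s² + 169)] = [(s² + 169) - s·2s]/(s² + 169)² = (169 - s²)/(s² + 169)². So L{t·cos(13t)} = -F'(s) = (s² - 169)/(s² + 169)². Then L{4·t·cos(13t)} = 4·(s² - 169)/(s² + 169)²

Final answer: 4·(s² - 169)/(s² + 169)²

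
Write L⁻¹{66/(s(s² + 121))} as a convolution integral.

66/(s(s² + 121)) = (1/s)·(66/(s² + 121)) = L{1}·L{6·sin(11t)}. So f(t) = 1*(6·sin(11t)) = ∫₀ᵗ 6·sin(11τ) dτ

Final answer: ∫₀ᵗ 6·sin(11τ) dτ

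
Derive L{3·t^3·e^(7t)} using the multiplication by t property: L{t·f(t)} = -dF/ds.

Using L{t^n·e^(at)} = n!/(s-a)^(n+1), L{t^3·e^(7t)} = 6/(s-7)^4, so L{3·t^3·e^(7t)} = 3·6/(s-7)^4 = 18/(s-7)^4

Final answer: 18/(s-7)^4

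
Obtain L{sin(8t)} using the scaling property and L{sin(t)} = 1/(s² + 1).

Using L{f(at)} = (1/a)F(s/a) with a=8: L{sin(8t)} = (1/8) · 1/((s/8)² + 1) = (1/8) · 1·64/(s² + 64) = 8/(s² + 64)

Final answer: 8/(s² + 64)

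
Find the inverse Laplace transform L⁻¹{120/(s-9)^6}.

L⁻¹{n!/(s-a)^(n+1)} = t^n·e^(at), so L⁻¹{120/(s-9)^6} = t^5·e^(9t)

Final answer: t^5·e^(9t)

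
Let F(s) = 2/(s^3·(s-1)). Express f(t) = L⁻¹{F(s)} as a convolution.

2/(s^3·(s-1)) = (2/s^3)·(1/(s-1)) = L{t^2}·L{e^t}. So f(t) = t^2*e^t = ∫₀ᵗ τ^2·e^(t-τ) dτ

Final answer: ∫₀ᵗ τ^2·e^(t-τ) dτ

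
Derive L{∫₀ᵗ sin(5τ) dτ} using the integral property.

L{∫₀ᵗ f(τ)dτ} = F(s)/s with F(s) = 5/(s² + 25), so the result is (5/(s² + 25))/s = 5/(s(s² + 25))

Final answer: 5/(s(s² + 25))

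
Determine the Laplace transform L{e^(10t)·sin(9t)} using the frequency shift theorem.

Frequency shift: L{e^(at)f(t)} = F(s-a). L{e^(10t)·sin(9t)} = 9/((s-10)² + 81)

Final answer: 9/((s-10)² + 81)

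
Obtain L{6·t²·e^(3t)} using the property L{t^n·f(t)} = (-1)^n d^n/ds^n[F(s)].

L{e^(3t)} = 1/(s-3). d/ds[1/(s-3)] = -1/(s-3)². d²/ds²[1/(s-3)] = 2/(s-3)³. So L{t²·e^(3t)} = (-1)² · 2/(s-3)³ = 2/(s-3)³. Then L{6·t²·e^(3t)} = 6·2/(s-3)³ = 12/(s-3)³

Final answer: 12/(s-3)³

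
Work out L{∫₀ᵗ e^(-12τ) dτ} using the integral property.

L{∫₀ᵗ f(τ)dτ} = F(s)/s with F(s) = 1/(s+12), so L{∫₀ᵗ e^(-12τ) dτ} = 1/(s(s+12))

Final answer: 1/(s(s+12))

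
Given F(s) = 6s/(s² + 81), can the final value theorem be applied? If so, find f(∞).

The final value theorem requires all poles of sF(s) in the left half-plane. sF(s) = 6s²/(s² + 81) has poles at s = ±9i (imaginary axis). Theorem does NOT apply (oscillatory system).

Final answer: Not applicable (oscillatory)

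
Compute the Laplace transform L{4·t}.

L{t^n} = n!/s^(n+1), so L{t} = 1/s^2. Then L{4·t} = 4·1/s^2 = 4/s^2

Final answer: 4/s^2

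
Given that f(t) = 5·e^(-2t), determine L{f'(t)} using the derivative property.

f(0) = 5, F(s) = 5/(s+2). L{f'(t)} = s·F(s) - f(0) = 5s/(s+2) - 5 = (5s - 5(s+2))/(s+2) = -10/(s+2)

Final answer: -10/(s+2)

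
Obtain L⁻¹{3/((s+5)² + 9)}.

Form: b/((s-a)² + b²) → e^(at)sin(bt). With a=-5, b=3

Final answer: e^(-5t)·sin(3t)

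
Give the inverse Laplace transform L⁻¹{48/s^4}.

L⁻¹{n!/s^(n+1)} = t^n with n=3. So L⁻¹{6/s^4} = t^3, and L⁻¹{48/s^4} = (48/6)·t^3 = 8·t^3

Final answer: 8·t^3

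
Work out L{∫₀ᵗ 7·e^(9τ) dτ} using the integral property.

L{∫₀ᵗ f(τ)dτ} = F(s)/s with F(s) = 7/(s-9), so L{∫₀ᵗ 7·e^(9τ) dτ} = 7/(s(s-9))

Final answer: 7/(s(s-9))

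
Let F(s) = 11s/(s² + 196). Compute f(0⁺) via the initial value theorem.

f(0⁺) = lim_{s→∞} s·11s/(s² + 196) = lim_{s→∞} 11s²/(s² + 196) = 11

Final answer: 11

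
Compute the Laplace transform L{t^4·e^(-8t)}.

L{t^n·e^(at)} = n!/(s-a)^(n+1), so L{t^4·e^(-8t)} = 24/(s+8)^5

Final answer: 24/(s+8)^5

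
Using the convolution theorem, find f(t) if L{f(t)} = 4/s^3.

4/s^3 = (4/s)·(1/s^2) = L{4}·L{t}. By convolution, f(t) = 4*t = ∫₀ᵗ 4·τ dτ = 4·t²/2

Final answer: 4·t²/2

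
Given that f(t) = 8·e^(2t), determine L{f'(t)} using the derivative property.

f(0) = 8, F(s) = 8/(s-2). L{f'(t)} = s·F(s) - f(0) = 8s/(s-2) - 8 = (8s - 8(s-2))/(s-2) = 16/(s-2)

Final answer: 16/(s-2)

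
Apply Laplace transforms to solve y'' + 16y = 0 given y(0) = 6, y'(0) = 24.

L{y''} + 16L{y} = 0. s²Y - 6s - 24 + 16Y = 0. Y(s² + 16) = 6s + 24. Y = (6s + 24)/(s² + 16). Inverting: y(t) = 6cos(4t) + 6sin(4t)

Final answer: y(t) = 6cos(4t) + 6sin(4t)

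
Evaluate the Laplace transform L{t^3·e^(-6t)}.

L{t^n·e^(at)} = n!/(s-a)^(n+1), so L{t^3·e^(-6t)} = 6/(s+6)^4

Final answer: 6/(s+6)^4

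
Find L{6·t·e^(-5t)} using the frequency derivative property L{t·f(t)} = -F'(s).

L{e^(-5t)} = 1/(s+5). By frequency derivative: L{t·e^(-5t)} = -d/ds[1/(s+5)] = -(-1)/(s+5)² = 1/(s+5)². Then L{6·t·e^(-5t)} = 6·1/(s+5)² = 6/(s+5)²

Final answer: 6/(s+5)²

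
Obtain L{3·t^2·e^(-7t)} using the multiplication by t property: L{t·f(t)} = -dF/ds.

Using L{t^n·e^(at)} = n!/(s-a)^(n+1), L{t^2·e^(-7t)} = 2/(s+7)^3, so L{3·t^2·e^(-7t)} = 3·2/(s+7)^3 = 6/(s+7)^3

Final answer: 6/(s+7)^3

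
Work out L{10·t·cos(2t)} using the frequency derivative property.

L{cos(2t)} = s/(s² + 4). Derivative: d/ds[s/(s² + 4)] = [(s² + 4) - s·2s]/(s² + 4)² = (4 - s²)/(s² + 4)². So L{t·cos(2t)} = -F'(s) = (s² - 4)/(s² + 4)². Then L{10·t·cos(2t)} = 10·(s² - 4)/(s² + 4)²

Final answer: 10·(s² - 4)/(s² + 4)²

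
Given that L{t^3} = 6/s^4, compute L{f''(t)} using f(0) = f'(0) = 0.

L{f''(t)} = s²F(s) - sf(0) - f'(0) = s²·6/s^4 - 0 - 0 = 6/s^2

Final answer: 6/s^2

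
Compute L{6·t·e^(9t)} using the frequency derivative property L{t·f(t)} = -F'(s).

L{e^(9t)} = 1/(s-9). By frequency derivative: L{t·e^(9t)} = -d/ds[1/(s-9)] = -(-1)/(s-9)² = 1/(s-9)². Then L{6·t·e^(9t)} = 6·1/(s-9)² = 6/(s-9)²

Final answer: 6/(s-9)²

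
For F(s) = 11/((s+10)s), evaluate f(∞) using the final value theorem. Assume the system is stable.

f(∞) = lim_{s→0} sF(s) = lim_{s→0} 11/(s+10) = 11/10

Final answer: 11/10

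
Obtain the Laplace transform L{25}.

L{25} = 25 · L{1} = 25/s

Final answer: 25/s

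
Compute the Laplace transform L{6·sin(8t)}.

L{sin(ωt)} = ω/(s² + ω²), so L{sin(8t)} = 8/(s² + 64). Then L{6·sin(8t)} = 6·8/(s² + 64) = 48/(s² + 64)

Final answer: 48/(s² + 64)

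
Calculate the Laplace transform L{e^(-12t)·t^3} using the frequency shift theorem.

L{e^(at)·t^n} = n!/(s-a)^(n+1), so L{e^(-12t)·t^3} = 6/(s+12)^4

Final answer: 6/(s+12)^4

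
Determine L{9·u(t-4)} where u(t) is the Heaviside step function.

L{u(t-a)} = e^(-as)/s. Here a=4, so L{u(t-4)} = e^(-4s)/s, and L{9·u(t-4)} = 9·e^(-4s)/s

Final answer: 9·e^(-4s)/s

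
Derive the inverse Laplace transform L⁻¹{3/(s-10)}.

L⁻¹{1/(s-a)} = e^(at), so L⁻¹{1/(s-10)} = e^(10t), and L⁻¹{3/(s-10)} = 3·e^(10t)

Final answer: 3·e^(10t)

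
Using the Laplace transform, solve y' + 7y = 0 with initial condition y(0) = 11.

L{y'} + 7L{y} = 0. sY - 11 + 7Y = 0. Y(s+7) = 11. Y = 11/(s+7)

Final answer: y(t) = 11e^(-7t)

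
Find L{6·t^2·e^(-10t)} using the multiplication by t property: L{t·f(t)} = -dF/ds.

Using L{t^n·e^(at)} = n!/(s-a)^(n+1), L{t^2·e^(-10t)} = 2/(s+10)^3, so L{6·t^2·e^(-10t)} = 6·2/(s+10)^3 = 12/(s+10)^3

Final answer: 12/(s+10)^3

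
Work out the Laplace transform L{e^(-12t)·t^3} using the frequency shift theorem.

L{e^(at)·t^n} = n!/(s-a)^(n+1), so L{e^(-12t)·t^3} = 6/(s+12)^4

Final answer: 6/(s+12)^4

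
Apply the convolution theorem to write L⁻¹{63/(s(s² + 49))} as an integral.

63/(s(s² + 49)) = (1/s)·(63/(s² + 49)) = L{1}·L{9·sin(7t)}. So f(t) = 1*(9·sin(7t)) = ∫₀ᵗ 9·sin(7τ) dτ

Final answer: ∫₀ᵗ 9·sin(7τ) dτ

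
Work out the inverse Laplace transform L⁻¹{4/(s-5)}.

L⁻¹{1/(s-a)} = e^(at), so L⁻¹{1/(s-5)} = e^(5t), and L⁻¹{4/(s-5)} = 4·e^(5t)

Final answer: 4·e^(5t)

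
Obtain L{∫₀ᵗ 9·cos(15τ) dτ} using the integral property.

L{∫₀ᵗ f(τ)dτ} = F(s)/s with F(s) = 9s/(s² + 225), so the result is (9s/(s² + 225))/s = 9/(s² + 225)

Final answer: 9/(s² + 225)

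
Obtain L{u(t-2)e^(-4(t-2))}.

u(t-a)f(t-a) with f(t)=e^(-4t). L{e^(-4t)} = 1/(s+4). By time shift: e^(-2s)/(s+4)

Final answer: e^(-2s)/(s+4)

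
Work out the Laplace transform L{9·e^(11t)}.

L{e^(at)} = 1/(s-a), so L{e^(11t)} = 1/(s-11). Then L{9·e^(11t)} = 9/(s-11)

Final answer: 9/(s-11)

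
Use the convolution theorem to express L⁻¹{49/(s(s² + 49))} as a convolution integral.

49/(s(s² + 49)) = (1/s)·(49/(s² + 49)) = L{1}·L{7·sin(7t)}. So f(t) = 1*(7·sin(7t)) = ∫₀ᵗ 7·sin(7τ) dτ

Final answer: ∫₀ᵗ 7·sin(7τ) dτ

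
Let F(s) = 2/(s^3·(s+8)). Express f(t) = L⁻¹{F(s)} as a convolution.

2/(s^3·(s+8)) = (2/s^3)·(1/(s+8)) = L{t^2}·L{e^(-8t)}. So f(t) = t^2*e^(-8t) = ∫₀ᵗ τ^2·e^(-8(t-τ)) dτ

Final answer: ∫₀ᵗ τ^2·e^(-8(t-τ)) dτ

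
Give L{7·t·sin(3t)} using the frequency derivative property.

L{sin(3t)} = 3/(s² + 9). By L{t·f(t)} = -F'(s): -d/ds[3/(s² + 9)] = -(3)·(-2s)/(s² + 9)² = 6s/(s² + 9)². Then L{7·t·sin(3t)} = 7·6s/(s² + 9)² = 42s/(s² + 9)²

Final answer: 42s/(s² + 9)²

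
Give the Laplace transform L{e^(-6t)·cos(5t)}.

L{e^(at)·cos(ωt)} = (s-a)/((s-a)² + ω²), so L{e^(-6t)·cos(5t)} = (s+6)/((s+6)² + 25)

Final answer: (s+6)/((s+6)² + 25)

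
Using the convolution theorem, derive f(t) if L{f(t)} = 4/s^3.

4/s^3 = (4/s)·(1/s^2) = L{4}·L{t}. By convolution, f(t) = 4*t = ∫₀ᵗ 4·τ dτ = 4·t²/2

Final answer: 4·t²/2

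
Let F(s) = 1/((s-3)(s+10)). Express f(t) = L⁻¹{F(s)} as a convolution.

1/((s-3)(s+10)) = (1/(s-3))·(1/(s+10)) = L{e^(3t)}·L{e^(-10t)}. So f(t) = e^(3t)*e^(-10t) = ∫₀ᵗ e^(3τ)·e^(-10(t-τ)) dτ

Final answer: ∫₀ᵗ e^(3τ)·e^(-10(t-τ)) dτ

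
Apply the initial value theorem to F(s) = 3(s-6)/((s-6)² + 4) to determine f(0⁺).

f(0⁺) = lim_{s→∞} sF(s) = lim_{s→∞} 3s(s-6)/((s-6)² + 4) = 3

Final answer: 3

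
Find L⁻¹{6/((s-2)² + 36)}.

Form: b/((s-a)² + b²) → e^(at)sin(bt). With a=2, b=6

Final answer: e^(2t)·sin(6t)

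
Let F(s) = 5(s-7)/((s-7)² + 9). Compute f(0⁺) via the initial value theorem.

f(0⁺) = lim_{s→∞} sF(s) = lim_{s→∞} 5s(s-7)/((s-7)² + 9) = 5

Final answer: 5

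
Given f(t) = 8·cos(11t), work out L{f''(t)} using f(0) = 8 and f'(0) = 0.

F(s) = 8s/(s² + 121). L{f''(t)} = s²F(s) - sf(0) - f'(0) = 8s³/(s² + 121) - 8s = (8s³ - 8s(s² + 121))/(s² + 121) = -968s/(s² + 121)

Final answer: -968s/(s² + 121)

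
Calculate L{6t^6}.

L{t^n} = n!/s^(n+1). So L{6t^6} = 6·6!/s^7 = 4320/s^7

Final answer: 4320/s^7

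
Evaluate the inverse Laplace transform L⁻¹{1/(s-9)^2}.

L⁻¹{n!/(s-a)^(n+1)} = t^n·e^(at), so L⁻¹{1/(s-9)^2} = t·e^(9t)

Final answer: t·e^(9t)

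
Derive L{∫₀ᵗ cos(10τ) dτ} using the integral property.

L{∫₀ᵗ f(τ)dτ} = F(s)/s with F(s) = s/(s² + 100), so the result is (s/(s² + 100))/s = 1/(s² + 100)

Final answer: 1/(s² + 100)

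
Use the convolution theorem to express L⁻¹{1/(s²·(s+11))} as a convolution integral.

1/(s²·(s+11)) = (1/s^2)·(1/(s+11)) = L{t}·L{e^(-11t)}. So f(t) = t*e^(-11t) = ∫₀ᵗ τ·e^(-11(t-τ)) dτ

Final answer: ∫₀ᵗ τ·e^(-11(t-τ)) dτ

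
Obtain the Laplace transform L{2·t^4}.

L{t^n} = n!/s^(n+1), so L{t^4} = 24/s^5. Then L{2·t^4} = 2·24/s^5 = 48/s^5

Final answer: 48/s^5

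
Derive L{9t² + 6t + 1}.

L{9t² + 6t + 1} = 9·2/s³ + 6/s² + 1/s = 18/s³ + 6/s² + 1/s

Final answer: 18/s³ + 6/s² + 1/s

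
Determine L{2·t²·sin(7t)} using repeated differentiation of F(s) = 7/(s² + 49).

F(s) = 7/(s² + 49). F'(s) = -14s/(s² + 49)². F''(s) = -14(49 - 3s²)/(s² + 49)³ = (42s² - 686)/(s² + 49)³. So L{t²·sin(7t)} = (-1)² F''(s) = (42s² - 686)/(s² + 49)³. Then L{2·t²·sin(7t)} = 2·(42s² - 686)/(s² + 49)³ = (84s² - 1372)/(s² + 49)³

Final answer: (84s² - 1372)/(s² + 49)³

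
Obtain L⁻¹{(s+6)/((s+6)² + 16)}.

Using frequency shift: L⁻¹{(s-a)/((s-a)² + b²)} = e^(at)cos(bt). Here a=-6, b=4

Final answer: e^(-6t)·cos(4t)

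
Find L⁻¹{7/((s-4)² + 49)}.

Form: b/((s-a)² + b²) → e^(at)sin(bt). With a=4, b=7

Final answer: e^(4t)·sin(7t)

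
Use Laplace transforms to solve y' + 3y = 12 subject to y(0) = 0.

sY + 3Y = 12/s. Y = 12/(s(s+3)). Partial fractions: Y = 4/s - 4/(s+3)

Final answer: y(t) = 4(1 - e^(-3t))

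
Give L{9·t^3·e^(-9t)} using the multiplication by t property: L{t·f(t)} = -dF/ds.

Using L{t^n·e^(at)} = n!/(s-a)^(n+1), L{t^3·e^(-9t)} = 6/(s+9)^4, so L{9·t^3·e^(-9t)} = 9·6/(s+9)^4 = 54/(s+9)^4

Final answer: 54/(s+9)^4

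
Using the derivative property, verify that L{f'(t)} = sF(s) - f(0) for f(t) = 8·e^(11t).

f'(t) = 88e^(11t). Direct: L{f'(t)} = 88/(s-11). Property: s·8/(s-11) - 8 = (8s - 8(s-11))/(s-11) = 88/(s-11). ✓

Final answer: 88/(s-11)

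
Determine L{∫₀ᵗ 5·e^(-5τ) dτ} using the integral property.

L{∫₀ᵗ f(τ)dτ} = F(s)/s with F(s) = 5/(s+5), so L{∫₀ᵗ 5·e^(-5τ) dτ} = 5/(s(s+5))

Final answer: 5/(s(s+5))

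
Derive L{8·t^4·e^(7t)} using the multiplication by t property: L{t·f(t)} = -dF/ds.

Using L{t^n·e^(at)} = n!/(s-a)^(n+1), L{t^4·e^(7t)} = 24/(s-7)^5, so L{8·t^4·e^(7t)} = 8·24/(s-7)^5 = 192/(s-7)^5

Final answer: 192/(s-7)^5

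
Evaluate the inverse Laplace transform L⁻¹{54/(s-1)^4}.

L⁻¹{n!/(s-a)^(n+1)} = t^n·e^(at) with n=3, a=1. So L⁻¹{6/(s-1)^4} = t^3·e^t, and L⁻¹{54/(s-1)^4} = (54/6)·t^3·e^t = 9·t^3·e^t

Final answer: 9·t^3·e^t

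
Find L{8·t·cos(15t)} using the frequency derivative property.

L{cos(15t)} = s/(s² + 225). Derivative: d/ds[s/(s² + 225)] = [(s² + 225) - s·2s]/(s² + 225)² = (225 - s²)/(s² + 225)². So L{t·cos(15t)} = -F'(s) = (s² - 225)/(s² + 225)². Then L{8·t·cos(15t)} = 8·(s² - 225)/(s² + 225)²

Final answer: 8·(s² - 225)/(s² + 225)²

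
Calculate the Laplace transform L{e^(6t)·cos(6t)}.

L{e^(at)·cos(ωt)} = (s-a)/((s-a)² + ω²), so L{e^(6t)·cos(6t)} = (s-6)/((s-6)² + 36)

Final answer: (s-6)/((s-6)² + 36)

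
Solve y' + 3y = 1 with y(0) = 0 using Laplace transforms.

sY + 3Y = 1/s. Y = 1/(s(s+3)). Partial fractions: Y = 1/3/s - 1/3/(s+3)

Final answer: y(t) = 1/3(1 - e^(-3t))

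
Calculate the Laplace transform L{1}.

L{1} = 1 · L{1} = 1/s

Final answer: 1/s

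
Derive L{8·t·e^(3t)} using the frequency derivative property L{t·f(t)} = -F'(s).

L{e^(3t)} = 1/(s-3). By frequency derivative: L{t·e^(3t)} = -d/ds[1/(s-3)] = -(-1)/(s-3)² = 1/(s-3)². Then L{8·t·e^(3t)} = 8·1/(s-3)² = 8/(s-3)²

Final answer: 8/(s-3)²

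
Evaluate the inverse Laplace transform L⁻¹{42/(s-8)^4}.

L⁻¹{n!/(s-a)^(n+1)} = t^n·e^(at) with n=3, a=8. So L⁻¹{6/(s-8)^4} = t^3·e^(8t), and L⁻¹{42/(s-8)^4} = (42/6)·t^3·e^(8t) = 7·t^3·e^(8t)

Final answer: 7·t^3·e^(8t)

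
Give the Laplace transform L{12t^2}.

L{12t^2} = 12 · L{t^2} = 12 · 2/s^3 = 24/s^3

Final answer: 24/s^3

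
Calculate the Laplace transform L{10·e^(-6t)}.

L{e^(at)} = 1/(s-a), so L{e^(-6t)} = 1/(s+6). Then L{10·e^(-6t)} = 10/(s+6)

Final answer: 10/(s+6)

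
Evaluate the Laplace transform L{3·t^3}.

L{t^n} = n!/s^(n+1), so L{t^3} = 6/s^4. Then L{3·t^3} = 3·6/s^4 = 18/s^4

Final answer: 18/s^4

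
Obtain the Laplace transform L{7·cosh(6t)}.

L{cosh(ωt)} = s/(s² - ω²), so L{cosh(6t)} = s/(s² - 36). Then L{7·cosh(6t)} = 7·s/(s² - 36) = 7s/(s² - 36)

Final answer: 7s/(s² - 36)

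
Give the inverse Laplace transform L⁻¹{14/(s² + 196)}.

L⁻¹{14/(s² + 196)} = sin(14t)

Final answer: sin(14t)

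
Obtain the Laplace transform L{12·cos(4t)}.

L{cos(ωt)} = s/(s² + ω²), so L{cos(4t)} = s/(s² + 16). Then L{12·cos(4t)} = 12·s/(s² + 16) = 12s/(s² + 16)

Final answer: 12s/(s² + 16)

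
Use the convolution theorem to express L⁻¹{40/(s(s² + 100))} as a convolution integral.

40/(s(s² + 100)) = (1/s)·(40/(s² + 100)) = L{1}·L{4·sin(10t)}. So f(t) = 1*(4·sin(10t)) = ∫₀ᵗ 4·sin(10τ) dτ

Final answer: ∫₀ᵗ 4·sin(10τ) dτ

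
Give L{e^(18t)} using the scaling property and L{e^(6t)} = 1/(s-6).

Using L{f(at)} = (1/a)F(s/a) with a=3 and f(t) = e^(6t): L{e^(18t)} = (1/3) · 1/((s/3)-6) = (1/3) · 3/(s-18) = 1/(s-18)

Final answer: 1/(s-18)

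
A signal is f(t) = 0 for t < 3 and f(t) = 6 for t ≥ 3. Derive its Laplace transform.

f(t) = 6·u(t-3). L{u(t-3)} = e^(-3s)/s, so L{f(t)} = 6·e^(-3s)/s

Final answer: 6·e^(-3s)/s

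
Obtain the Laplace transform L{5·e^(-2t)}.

L{e^(at)} = 1/(s-a), so L{e^(-2t)} = 1/(s+2). Then L{5·e^(-2t)} = 5/(s+2)

Final answer: 5/(s+2)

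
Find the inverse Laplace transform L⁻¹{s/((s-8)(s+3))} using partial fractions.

Using partial fractions, f(t) = (8e^(8t) + 3e^(-3t))/11

Final answer: (8e^(8t) + 3e^(-3t))/11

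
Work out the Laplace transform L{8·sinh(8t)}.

L{sinh(ωt)} = ω/(s² - ω²), so L{sinh(8t)} = 8/(s² - 64). Then L{8·sinh(8t)} = 8·8/(s² - 64) = 64/(s² - 64)

Final answer: 64/(s² - 64)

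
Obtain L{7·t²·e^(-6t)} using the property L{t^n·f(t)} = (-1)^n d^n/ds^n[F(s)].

L{e^(-6t)} = 1/(s+6). d/ds[1/(s+6)] = -1/(s+6)². d²/ds²[1/(s+6)] = 2/(s+6)³. So L{t²·e^(-6t)} = (-1)² · 2/(s+6)³ = 2/(s+6)³. Then L{7·t²·e^(-6t)} = 7·2/(s+6)³ = 14/(s+6)³

Final answer: 14/(s+6)³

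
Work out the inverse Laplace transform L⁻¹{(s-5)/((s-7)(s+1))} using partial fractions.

Using partial fractions, f(t) = (2e^(7t) + 6e^(-t))/8

Final answer: (2e^(7t) + 6e^(-t))/8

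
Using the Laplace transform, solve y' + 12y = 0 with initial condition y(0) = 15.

L{y'} + 12L{y} = 0. sY - 15 + 12Y = 0. Y(s+12) = 15. Y = 15/(s+12)

Final answer: y(t) = 15e^(-12t)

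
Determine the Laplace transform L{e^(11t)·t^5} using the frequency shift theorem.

L{e^(at)·t^n} = n!/(s-a)^(n+1), so L{e^(11t)·t^5} = 120/(s-11)^6

Final answer: 120/(s-11)^6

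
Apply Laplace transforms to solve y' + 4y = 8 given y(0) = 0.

sY + 4Y = 8/s. Y = 8/(s(s+4)). Partial fractions: Y = 2/s - 2/(s+4)

Final answer: y(t) = 2(1 - e^(-4t))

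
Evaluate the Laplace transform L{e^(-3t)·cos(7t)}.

L{e^(at)·cos(ωt)} = (s-a)/((s-a)² + ω²), so L{e^(-3t)·cos(7t)} = (s+3)/((s+3)² + 49)

Final answer: (s+3)/((s+3)² + 49)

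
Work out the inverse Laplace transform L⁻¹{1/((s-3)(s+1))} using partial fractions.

Decompose: A/(s-3) + B/(s+1). A = 1/4, B = -1/4. f(t) = (e^(3t) - e^(-t))/4

Final answer: (e^(3t) - e^(-t))/4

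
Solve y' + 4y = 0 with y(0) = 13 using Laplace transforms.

L{y'} + 4L{y} = 0. sY - 13 + 4Y = 0. Y(s+4) = 13. Y = 13/(s+4)

Final answer: y(t) = 13e^(-4t)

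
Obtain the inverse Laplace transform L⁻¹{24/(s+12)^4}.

L⁻¹{n!/(s-a)^(n+1)} = t^n·e^(at) with n=3, a=-12. So L⁻¹{6/(s+12)^4} = t^3·e^(-12t), and L⁻¹{24/(s+12)^4} = (24/6)·t^3·e^(-12t) = 4·t^3·e^(-12t)

Final answer: 4·t^3·e^(-12t)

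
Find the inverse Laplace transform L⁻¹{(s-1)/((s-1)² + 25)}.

Using frequency shift, L⁻¹{(s-1)/((s-1)² + 25)} = e^t·cos(5t)

Final answer: e^t·cos(5t)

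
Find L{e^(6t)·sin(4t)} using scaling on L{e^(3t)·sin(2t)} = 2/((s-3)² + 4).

Scaling with a=2: L{e^(6t)·sin(4t)} = (1/2) · 2/((s/2-3)² + 4). Simplifying: 4/((s-6)² + 16)

Final answer: 4/((s-6)² + 16)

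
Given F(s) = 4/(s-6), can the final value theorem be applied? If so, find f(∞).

sF(s) = 4s/(s-6) has a pole at s = 6 in the right half-plane. Theorem does NOT apply (unstable system; f(t) = 4·e^(6t) grows without bound).

Final answer: Not applicable (unstable)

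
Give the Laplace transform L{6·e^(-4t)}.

L{e^(at)} = 1/(s-a), so L{e^(-4t)} = 1/(s+4). Then L{6·e^(-4t)} = 6/(s+4)

Final answer: 6/(s+4)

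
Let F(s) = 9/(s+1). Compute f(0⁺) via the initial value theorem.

f(0⁺) = lim_{s→∞} s·9/(s+1) = lim_{s→∞} 9s/(s+1) = 9

Final answer: 9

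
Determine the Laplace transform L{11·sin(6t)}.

L{sin(ωt)} = ω/(s² + ω²), so L{sin(6t)} = 6/(s² + 36). Then L{11·sin(6t)} = 11·6/(s² + 36) = 66/(s² + 36)

Final answer: 66/(s² + 36)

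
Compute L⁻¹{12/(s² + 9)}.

This is the form c·a/(s² + a²) with a = 3, c = 4. L⁻¹ = 4·sin(3t)

Final answer: 4·sin(3t)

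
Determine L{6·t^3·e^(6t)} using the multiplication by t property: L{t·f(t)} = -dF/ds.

Using L{t^n·e^(at)} = n!/(s-a)^(n+1), L{t^3·e^(6t)} = 6/(s-6)^4, so L{6·t^3·e^(6t)} = 6·6/(s-6)^4 = 36/(s-6)^4

Final answer: 36/(s-6)^4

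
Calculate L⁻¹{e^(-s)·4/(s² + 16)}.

L⁻¹{4/(s² + 16)} = sin(4t). By the time shift theorem, L⁻¹{e^(-as)F(s)} = u(t-a)f(t-a) with a=1, so L⁻¹{e^(-s)·4/(s² + 16)} = u(t-1)·sin(4(t-1))

Final answer: u(t-1)·sin(4(t-1))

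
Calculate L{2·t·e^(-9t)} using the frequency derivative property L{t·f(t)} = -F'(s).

L{e^(-9t)} = 1/(s+9). By frequency derivative: L{t·e^(-9t)} = -d/ds[1/(s+9)] = -(-1)/(s+9)² = 1/(s+9)². Then L{2·t·e^(-9t)} = 2·1/(s+9)² = 2/(s+9)²

Final answer: 2/(s+9)²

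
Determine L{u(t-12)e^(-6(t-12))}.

u(t-a)f(t-a) with f(t)=e^(-6t). L{e^(-6t)} = 1/(s+6). By time shift: e^(-12s)/(s+6)

Final answer: e^(-12s)/(s+6)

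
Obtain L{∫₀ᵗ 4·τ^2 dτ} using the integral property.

L{∫₀ᵗ f(τ)dτ} = F(s)/s with f(t) = 4t^2. F(s) = 8/s^3, so L{∫₀ᵗ 4·τ^2 dτ} = (8/s^3)/s = 8/s^4. (Check: ∫₀ᵗ 4·τ^2 dτ = 4t^3/3.)

Final answer: 8/s^4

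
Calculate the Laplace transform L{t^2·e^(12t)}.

L{t^n·e^(at)} = n!/(s-a)^(n+1), so L{t^2·e^(12t)} = 2/(s-12)^3

Final answer: 2/(s-12)^3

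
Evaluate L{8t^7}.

L{t^n} = n!/s^(n+1). So L{8t^7} = 8·7!/s^8 = 40320/s^8

Final answer: 40320/s^8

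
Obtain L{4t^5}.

L{t^n} = n!/s^(n+1). So L{4t^5} = 4·5!/s^6 = 480/s^6

Final answer: 480/s^6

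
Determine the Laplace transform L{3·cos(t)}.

L{cos(ωt)} = s/(s² + ω²), so L{cos(t)} = s/(s² + 1). Then L{3·cos(t)} = 3·s/(s² + 1) = 3s/(s² + 1)

Final answer: 3s/(s² + 1)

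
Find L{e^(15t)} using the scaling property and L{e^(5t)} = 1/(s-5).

Using L{f(at)} = (1/a)F(s/a) with a=3 and f(t) = e^(5t): L{e^(15t)} = (1/3) · 1/((s/3)-5) = (1/3) · 3/(s-15) = 1/(s-15)

Final answer: 1/(s-15)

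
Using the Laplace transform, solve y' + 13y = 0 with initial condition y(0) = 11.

L{y'} + 13L{y} = 0. sY - 11 + 13Y = 0. Y(s+13) = 11. Y = 11/(s+13)

Final answer: y(t) = 11e^(-13t)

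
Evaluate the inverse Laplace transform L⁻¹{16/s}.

L⁻¹{c/s} = c, so L⁻¹{16/s} = 16

Final answer: 16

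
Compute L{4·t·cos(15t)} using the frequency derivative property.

L{cos(15t)} = s/(s² + 225). Derivative: d/ds[s/(s² + 225)] = [(s² + 225) - s·2s]/(s² + 225)² = (225 - s²)/(s² + 225)². So L{t·cos(15t)} = -F'(s) = (s² - 225)/(s² + 225)². Then L{4·t·cos(15t)} = 4·(s² - 225)/(s² + 225)²

Final answer: 4·(s² - 225)/(s² + 225)²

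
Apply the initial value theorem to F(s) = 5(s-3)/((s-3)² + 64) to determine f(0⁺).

f(0⁺) = lim_{s→∞} sF(s) = lim_{s→∞} 5s(s-3)/((s-3)² + 64) = 5

Final answer: 5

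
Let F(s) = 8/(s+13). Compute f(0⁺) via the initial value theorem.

f(0⁺) = lim_{s→∞} s·8/(s+13) = lim_{s→∞} 8s/(s+13) = 8

Final answer: 8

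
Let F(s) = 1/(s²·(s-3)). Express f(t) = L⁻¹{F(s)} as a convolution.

1/(s²·(s-3)) = (1/s^2)·(1/(s-3)) = L{t}·L{e^(3t)}. So f(t) = t*e^(3t) = ∫₀ᵗ τ·e^(3(t-τ)) dτ

Final answer: ∫₀ᵗ τ·e^(3(t-τ)) dτ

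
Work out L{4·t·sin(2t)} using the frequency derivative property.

L{sin(2t)} = 2/(s² + 4). By L{t·f(t)} = -F'(s): -d/ds[2/(s² + 4)] = -(2)·(-2s)/(s² + 4)² = 4s/(s² + 4)². Then L{4·t·sin(2t)} = 4·4s/(s² + 4)² = 16s/(s² + 4)²

Final answer: 16s/(s² + 4)²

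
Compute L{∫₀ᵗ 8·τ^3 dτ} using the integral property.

L{∫₀ᵗ f(τ)dτ} = F(s)/s with f(t) = 8t^3. F(s) = 48/s^4, so L{∫₀ᵗ 8·τ^3 dτ} = (48/s^4)/s = 48/s^5. (Check: ∫₀ᵗ 8·τ^3 dτ = 8t^4/4.)

Final answer: 48/s^5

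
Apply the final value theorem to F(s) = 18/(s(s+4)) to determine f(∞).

f(∞) = lim_{s→0} s·18/(s(s+4)) = lim_{s→0} 18/(s+4) = 18/4 = 9/2

Final answer: 9/2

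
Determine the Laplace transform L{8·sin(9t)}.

L{sin(ωt)} = ω/(s² + ω²), so L{sin(9t)} = 9/(s² + 81). Then L{8·sin(9t)} = 8·9/(s² + 81) = 72/(s² + 81)

Final answer: 72/(s² + 81)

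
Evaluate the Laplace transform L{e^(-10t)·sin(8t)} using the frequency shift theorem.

Frequency shift: L{e^(at)f(t)} = F(s-a). L{e^(-10t)·sin(8t)} = 8/((s+10)² + 64)

Final answer: 8/((s+10)² + 64)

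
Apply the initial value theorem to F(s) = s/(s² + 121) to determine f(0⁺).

f(0⁺) = lim_{s→∞} s·s/(s² + 121) = lim_{s→∞} s²/(s² + 121) = 1

Final answer: 1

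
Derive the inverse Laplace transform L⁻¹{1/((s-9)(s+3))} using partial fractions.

Decompose: A/(s-9) + B/(s+3). A = 1/12, B = -1/12. f(t) = (e^(9t) - e^(-3t))/12

Final answer: (e^(9t) - e^(-3t))/12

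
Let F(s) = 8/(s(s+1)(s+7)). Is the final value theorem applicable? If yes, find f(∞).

Poles of sF(s) = 8/((s+1)(s+7)) are at s = -1 and s = -7, both in the left half-plane. Theorem applies. f(∞) = lim_{s→0} sF(s) = 8/(1·7) = 8/7

Final answer: 8/7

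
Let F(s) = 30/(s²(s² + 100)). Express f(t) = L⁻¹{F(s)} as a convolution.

30/(s²(s² + 100)) = (1/s²)·(30/(s² + 100)) = L{t}·L{3·sin(10t)}. So f(t) = t*(3·sin(10t)) = ∫₀ᵗ 3τ·sin(10(t-τ)) dτ

Final answer: ∫₀ᵗ 3τ·sin(10(t-τ)) dτ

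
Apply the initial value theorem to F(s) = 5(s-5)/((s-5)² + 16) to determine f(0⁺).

f(0⁺) = lim_{s→∞} sF(s) = lim_{s→∞} 5s(s-5)/((s-5)² + 16) = 5

Final answer: 5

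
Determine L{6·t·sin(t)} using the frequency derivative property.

L{sin(t)} = 1/(s² + 1). By L{t·f(t)} = -F'(s): -d/ds[1/(s² + 1)] = -(1)·(-2s)/(s² + 1)² = 2s/(s² + 1)². Then L{6·t·sin(t)} = 6·2s/(s² + 1)² = 12s/(s² + 1)²

Final answer: 12s/(s² + 1)²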